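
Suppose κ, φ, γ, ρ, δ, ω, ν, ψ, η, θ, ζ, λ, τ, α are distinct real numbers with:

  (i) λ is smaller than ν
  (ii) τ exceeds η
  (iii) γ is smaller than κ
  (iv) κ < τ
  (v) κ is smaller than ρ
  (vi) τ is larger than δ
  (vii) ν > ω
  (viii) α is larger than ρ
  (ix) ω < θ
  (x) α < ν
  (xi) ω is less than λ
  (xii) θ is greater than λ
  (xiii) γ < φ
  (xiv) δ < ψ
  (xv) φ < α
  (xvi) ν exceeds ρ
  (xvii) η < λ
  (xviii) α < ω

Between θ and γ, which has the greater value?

θ

Link the given pairs in sequence: γ < κ; κ < ρ; ρ < α; α < ω; ω < λ; λ < θ.
Together: γ < κ < ρ < α < ω < λ < θ.
So γ < θ; θ is the larger of the two.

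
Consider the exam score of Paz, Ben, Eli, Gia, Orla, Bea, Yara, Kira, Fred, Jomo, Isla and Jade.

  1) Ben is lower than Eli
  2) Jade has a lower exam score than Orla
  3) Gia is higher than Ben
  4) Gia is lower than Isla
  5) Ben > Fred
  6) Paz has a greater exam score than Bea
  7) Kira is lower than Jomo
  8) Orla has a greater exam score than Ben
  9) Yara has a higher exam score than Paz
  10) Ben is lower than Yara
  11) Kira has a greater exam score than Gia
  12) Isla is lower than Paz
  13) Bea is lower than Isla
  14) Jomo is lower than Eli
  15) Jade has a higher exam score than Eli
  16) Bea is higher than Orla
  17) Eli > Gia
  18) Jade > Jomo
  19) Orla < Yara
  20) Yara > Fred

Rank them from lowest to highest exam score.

Fred < Ben < Gia < Kira < Jomo < Eli < Jade < Orla < Bea < Isla < Paz < Yara

The consecutive links are each given: Fred < Ben; Ben < Gia; Gia < Kira; Kira < Jomo; Jomo < Eli; Eli < Jade; Jade < Orla; Orla < Bea; Bea < Isla; Isla < Paz; Paz < Yara.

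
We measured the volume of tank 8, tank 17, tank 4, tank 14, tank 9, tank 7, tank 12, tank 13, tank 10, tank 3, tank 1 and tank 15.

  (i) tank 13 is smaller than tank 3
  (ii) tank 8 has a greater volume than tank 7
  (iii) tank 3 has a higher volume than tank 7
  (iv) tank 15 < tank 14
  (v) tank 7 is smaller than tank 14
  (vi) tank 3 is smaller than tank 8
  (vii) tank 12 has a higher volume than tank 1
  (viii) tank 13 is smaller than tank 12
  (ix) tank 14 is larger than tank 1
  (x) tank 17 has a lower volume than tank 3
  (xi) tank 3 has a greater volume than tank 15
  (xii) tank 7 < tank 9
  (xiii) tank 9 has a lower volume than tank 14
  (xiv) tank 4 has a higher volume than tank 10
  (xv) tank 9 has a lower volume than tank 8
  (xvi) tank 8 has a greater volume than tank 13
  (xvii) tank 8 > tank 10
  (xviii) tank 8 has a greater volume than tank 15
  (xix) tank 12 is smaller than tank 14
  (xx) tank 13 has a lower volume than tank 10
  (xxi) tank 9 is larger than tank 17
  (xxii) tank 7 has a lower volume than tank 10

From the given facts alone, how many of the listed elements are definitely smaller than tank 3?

Directly below tank 3: tank 13, tank 15, tank 17, tank 7.
Nothing else is reachable below tank 3; 4 in all.

4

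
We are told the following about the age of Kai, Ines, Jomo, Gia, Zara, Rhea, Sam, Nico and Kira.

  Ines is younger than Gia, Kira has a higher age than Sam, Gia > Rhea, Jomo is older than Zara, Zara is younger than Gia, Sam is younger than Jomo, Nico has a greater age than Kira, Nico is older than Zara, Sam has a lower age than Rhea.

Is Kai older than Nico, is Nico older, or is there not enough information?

Following every chain through Kai: nothing is chained to Kai.
Nico is not reached, and no chain runs the other way from Nico to Kai.
So the given relations leave the order of Kai and Nico undetermined.

undetermined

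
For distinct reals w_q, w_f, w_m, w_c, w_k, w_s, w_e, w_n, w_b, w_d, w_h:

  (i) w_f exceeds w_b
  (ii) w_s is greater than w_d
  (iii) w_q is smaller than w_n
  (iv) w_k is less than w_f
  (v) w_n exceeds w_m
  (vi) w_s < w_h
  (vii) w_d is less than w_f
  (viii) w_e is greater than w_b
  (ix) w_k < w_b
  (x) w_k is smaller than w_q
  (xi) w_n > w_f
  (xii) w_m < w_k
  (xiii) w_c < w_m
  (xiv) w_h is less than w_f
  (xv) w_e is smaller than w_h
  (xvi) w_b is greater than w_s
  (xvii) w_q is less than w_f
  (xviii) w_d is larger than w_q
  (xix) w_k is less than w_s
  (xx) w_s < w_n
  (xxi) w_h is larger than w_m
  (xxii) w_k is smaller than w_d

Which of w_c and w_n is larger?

w_n

w_c < w_m and w_m < w_k give w_c < w_k.
Then w_k < w_q extends the chain to w_q.
With w_q < w_d: w_c < w_m < w_k < w_q < w_d.
Then w_d < w_s extends the chain to w_s.
With w_s < w_b: w_c < w_m < w_k < w_q < w_d < w_s < w_b.
With w_b < w_e: w_c < w_m < w_k < w_q < w_d < w_s < w_b < w_e.
With w_e < w_h: w_c < w_m < w_k < w_q < w_d < w_s < w_b < w_e < w_h.
Then w_h < w_f extends the chain to w_f.
With w_f < w_n: w_c < w_m < w_k < w_q < w_d < w_s < w_b < w_e < w_h < w_f < w_n.
So w_c < w_n; w_n is the larger of the two.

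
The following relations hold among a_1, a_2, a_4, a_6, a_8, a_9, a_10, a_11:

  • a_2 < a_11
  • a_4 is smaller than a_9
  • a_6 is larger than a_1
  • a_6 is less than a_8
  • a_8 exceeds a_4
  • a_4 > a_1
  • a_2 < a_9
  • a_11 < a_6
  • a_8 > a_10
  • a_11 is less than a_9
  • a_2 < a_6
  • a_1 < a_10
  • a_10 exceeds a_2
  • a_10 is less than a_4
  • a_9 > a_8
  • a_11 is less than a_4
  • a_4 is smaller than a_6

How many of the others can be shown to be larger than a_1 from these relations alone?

5

The elements the relations force above a_1 are a_10, a_4, a_6, a_8, a_9 — no chain reaches any other.
That is 5.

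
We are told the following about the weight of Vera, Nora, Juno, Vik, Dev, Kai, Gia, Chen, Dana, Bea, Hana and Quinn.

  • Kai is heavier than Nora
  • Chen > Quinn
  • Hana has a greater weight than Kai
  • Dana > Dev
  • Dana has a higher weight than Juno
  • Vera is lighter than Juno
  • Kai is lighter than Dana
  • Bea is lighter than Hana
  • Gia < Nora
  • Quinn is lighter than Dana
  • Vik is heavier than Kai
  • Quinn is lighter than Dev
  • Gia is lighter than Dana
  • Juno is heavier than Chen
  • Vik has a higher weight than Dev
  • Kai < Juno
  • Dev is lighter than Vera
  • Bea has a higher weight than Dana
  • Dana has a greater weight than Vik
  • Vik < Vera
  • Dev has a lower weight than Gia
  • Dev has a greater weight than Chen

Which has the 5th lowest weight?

Nora

The consecutive relations fix a unique order: Quinn < Chen < Dev < Gia < Nora < Kai < Vik < Vera < Juno < Dana < Bea < Hana.
The 5th smallest is Nora.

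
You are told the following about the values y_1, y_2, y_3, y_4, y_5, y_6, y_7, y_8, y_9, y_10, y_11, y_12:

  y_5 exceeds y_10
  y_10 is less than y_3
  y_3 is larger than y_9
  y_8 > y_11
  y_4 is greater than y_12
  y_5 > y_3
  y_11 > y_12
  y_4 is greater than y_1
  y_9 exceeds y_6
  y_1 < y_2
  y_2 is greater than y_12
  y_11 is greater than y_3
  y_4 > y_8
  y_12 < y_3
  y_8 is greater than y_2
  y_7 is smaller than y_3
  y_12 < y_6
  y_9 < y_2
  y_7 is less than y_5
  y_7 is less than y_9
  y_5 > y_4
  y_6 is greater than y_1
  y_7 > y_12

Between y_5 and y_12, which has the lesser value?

Link the given pairs in sequence: y_12 < y_7; y_7 < y_9; y_9 < y_3; y_3 < y_11; y_11 < y_8; y_8 < y_4; y_4 < y_5.
Together: y_12 < y_7 < y_9 < y_3 < y_11 < y_8 < y_4 < y_5.
So y_12 < y_5; y_12 is the smaller of the two.

y_12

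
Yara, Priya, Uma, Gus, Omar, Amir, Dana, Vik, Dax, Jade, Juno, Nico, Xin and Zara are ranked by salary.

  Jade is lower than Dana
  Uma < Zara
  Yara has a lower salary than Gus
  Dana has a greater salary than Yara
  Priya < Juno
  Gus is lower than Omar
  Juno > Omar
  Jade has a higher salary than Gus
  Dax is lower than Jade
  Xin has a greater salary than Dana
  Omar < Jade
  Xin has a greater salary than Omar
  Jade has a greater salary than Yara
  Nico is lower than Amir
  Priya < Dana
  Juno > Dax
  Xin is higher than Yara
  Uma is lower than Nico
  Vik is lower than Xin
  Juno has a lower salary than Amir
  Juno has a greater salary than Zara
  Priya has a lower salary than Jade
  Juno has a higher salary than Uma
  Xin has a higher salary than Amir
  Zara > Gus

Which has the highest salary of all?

Xin

Yara is not greatest since Yara < Gus; Gus is not greatest since Gus < Zara; Priya is not greatest since Priya < Juno; Uma is not greatest since Uma < Nico; Dax is not greatest since Dax < Juno; Omar is not greatest since Omar < Jade; Zara is not greatest since Zara < Juno; Jade is not greatest since Jade < Dana; Juno is not greatest since Juno < Amir; Dana is not greatest since Dana < Xin; Nico is not greatest since Nico < Amir; Vik is not greatest since Vik < Xin; Amir is not greatest since Amir < Xin.
Only Xin has nothing above it, so Xin is the highest salary.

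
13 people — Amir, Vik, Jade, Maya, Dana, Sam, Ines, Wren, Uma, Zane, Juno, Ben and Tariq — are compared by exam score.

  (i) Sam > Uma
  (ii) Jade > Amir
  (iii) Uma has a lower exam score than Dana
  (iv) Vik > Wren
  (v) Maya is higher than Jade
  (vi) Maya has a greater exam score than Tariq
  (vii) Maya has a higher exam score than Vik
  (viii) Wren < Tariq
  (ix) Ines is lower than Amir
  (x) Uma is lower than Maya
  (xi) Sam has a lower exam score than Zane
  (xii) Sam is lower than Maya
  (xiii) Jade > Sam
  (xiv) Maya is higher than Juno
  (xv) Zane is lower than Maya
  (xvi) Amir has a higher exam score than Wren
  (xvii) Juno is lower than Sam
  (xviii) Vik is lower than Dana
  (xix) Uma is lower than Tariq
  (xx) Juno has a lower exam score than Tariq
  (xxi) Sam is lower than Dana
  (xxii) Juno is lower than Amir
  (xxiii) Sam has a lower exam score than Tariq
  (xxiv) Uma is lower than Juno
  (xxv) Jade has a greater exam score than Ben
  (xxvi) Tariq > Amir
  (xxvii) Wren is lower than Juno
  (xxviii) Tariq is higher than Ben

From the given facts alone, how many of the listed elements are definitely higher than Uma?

Directly above Uma: Juno, Sam, Dana, Tariq, Maya.
One step further: Amir, Jade, Zane (8 so far).
Nothing else is reachable above Uma; 8 in all.

8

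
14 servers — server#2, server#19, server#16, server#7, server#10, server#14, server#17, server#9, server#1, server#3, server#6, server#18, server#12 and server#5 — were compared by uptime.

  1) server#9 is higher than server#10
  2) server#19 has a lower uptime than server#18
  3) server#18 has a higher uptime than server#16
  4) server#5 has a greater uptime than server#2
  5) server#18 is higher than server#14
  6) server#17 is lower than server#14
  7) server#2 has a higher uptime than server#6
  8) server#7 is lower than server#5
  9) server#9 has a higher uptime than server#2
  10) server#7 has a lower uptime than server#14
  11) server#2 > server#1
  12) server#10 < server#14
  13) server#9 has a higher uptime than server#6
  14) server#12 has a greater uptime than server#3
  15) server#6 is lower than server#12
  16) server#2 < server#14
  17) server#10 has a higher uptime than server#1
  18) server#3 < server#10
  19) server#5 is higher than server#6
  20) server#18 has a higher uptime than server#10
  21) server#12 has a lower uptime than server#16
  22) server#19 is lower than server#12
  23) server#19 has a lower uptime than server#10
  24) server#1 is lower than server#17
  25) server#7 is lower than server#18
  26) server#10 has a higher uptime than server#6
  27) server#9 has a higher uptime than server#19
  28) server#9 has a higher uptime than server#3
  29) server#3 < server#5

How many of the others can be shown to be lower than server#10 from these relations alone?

Directly below server#10: server#19, server#3, server#6, server#1.
Nothing else is reachable below server#10; 4 in all.

4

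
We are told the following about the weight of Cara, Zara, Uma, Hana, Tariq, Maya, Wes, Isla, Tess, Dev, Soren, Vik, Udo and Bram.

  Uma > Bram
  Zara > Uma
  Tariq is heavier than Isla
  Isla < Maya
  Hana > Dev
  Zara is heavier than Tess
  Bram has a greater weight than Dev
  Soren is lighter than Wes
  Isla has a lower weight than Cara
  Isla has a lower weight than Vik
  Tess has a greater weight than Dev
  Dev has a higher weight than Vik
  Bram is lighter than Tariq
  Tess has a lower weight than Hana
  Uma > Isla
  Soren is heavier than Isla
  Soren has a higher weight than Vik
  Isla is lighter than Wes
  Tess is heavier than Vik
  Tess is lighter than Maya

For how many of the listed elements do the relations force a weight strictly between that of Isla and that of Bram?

2

Chaining upward from Isla reaches: Vik, Dev, Tess, Maya, Soren, Uma, Zara, Tariq, Cara, Wes, Hana.
Chaining downward from Bram reaches: Vik, Dev.
Strictly between Isla and Bram are those in both lists: Vik, Dev — 2 elements.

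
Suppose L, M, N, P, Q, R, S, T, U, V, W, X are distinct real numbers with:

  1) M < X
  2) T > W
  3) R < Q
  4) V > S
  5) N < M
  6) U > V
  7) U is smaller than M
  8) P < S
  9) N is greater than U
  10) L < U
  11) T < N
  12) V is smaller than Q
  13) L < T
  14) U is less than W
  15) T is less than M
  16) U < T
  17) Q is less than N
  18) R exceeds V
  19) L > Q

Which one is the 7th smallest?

Piecing the relations together gives one ordering: P < S < V < R < Q < L < U < W < T < N < M < X.
Counting 7 from the smallest end gives U.

U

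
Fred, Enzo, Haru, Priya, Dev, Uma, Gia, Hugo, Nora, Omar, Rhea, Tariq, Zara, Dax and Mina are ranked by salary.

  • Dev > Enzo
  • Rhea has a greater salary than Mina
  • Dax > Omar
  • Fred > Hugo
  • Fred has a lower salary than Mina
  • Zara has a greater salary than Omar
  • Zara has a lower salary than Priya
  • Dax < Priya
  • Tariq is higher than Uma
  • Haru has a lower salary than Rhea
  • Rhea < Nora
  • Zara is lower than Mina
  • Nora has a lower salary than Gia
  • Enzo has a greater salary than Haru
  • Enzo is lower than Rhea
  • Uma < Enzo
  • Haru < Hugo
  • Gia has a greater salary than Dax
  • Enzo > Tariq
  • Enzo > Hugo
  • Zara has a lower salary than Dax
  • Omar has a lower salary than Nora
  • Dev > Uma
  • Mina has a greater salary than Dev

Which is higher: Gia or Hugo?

Gia

Hugo < Enzo < Dev < Mina < Rhea < Nora < Gia, by transitivity through Enzo, Dev, Mina, Rhea, Nora.
So Hugo < Gia; Gia is the higher of the two.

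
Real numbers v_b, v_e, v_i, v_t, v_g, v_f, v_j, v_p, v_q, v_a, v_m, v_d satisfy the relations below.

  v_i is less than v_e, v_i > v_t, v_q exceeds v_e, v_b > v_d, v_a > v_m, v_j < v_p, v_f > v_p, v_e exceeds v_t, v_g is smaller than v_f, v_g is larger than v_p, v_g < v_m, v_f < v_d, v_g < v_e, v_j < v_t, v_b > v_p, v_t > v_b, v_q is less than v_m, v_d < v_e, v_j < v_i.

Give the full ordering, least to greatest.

v_j < v_p < v_g < v_f < v_d < v_b < v_t < v_i < v_e < v_q < v_m < v_a

The consecutive links are each given: v_j < v_p; v_p < v_g; v_g < v_f; v_f < v_d; v_d < v_b; v_b < v_t; v_t < v_i; v_i < v_e; v_e < v_q; v_q < v_m; v_m < v_a.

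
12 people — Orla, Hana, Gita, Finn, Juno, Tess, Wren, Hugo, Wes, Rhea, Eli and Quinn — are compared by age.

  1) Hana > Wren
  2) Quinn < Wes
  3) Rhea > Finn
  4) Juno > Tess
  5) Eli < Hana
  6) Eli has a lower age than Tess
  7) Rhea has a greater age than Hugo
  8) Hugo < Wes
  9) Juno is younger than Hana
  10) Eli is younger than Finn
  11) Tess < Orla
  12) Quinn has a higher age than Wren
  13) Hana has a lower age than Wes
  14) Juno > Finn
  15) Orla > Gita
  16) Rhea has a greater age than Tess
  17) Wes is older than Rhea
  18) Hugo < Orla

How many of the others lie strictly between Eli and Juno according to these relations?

2

The relations place Eli below Juno. An element lies strictly between them when it is forced above Eli and also forced below Juno.
Above Eli: {Tess, Finn, Rhea, Hana, Orla, Wes}. Below Juno: {Tess, Finn}.
Intersection: {Tess, Finn} — 2.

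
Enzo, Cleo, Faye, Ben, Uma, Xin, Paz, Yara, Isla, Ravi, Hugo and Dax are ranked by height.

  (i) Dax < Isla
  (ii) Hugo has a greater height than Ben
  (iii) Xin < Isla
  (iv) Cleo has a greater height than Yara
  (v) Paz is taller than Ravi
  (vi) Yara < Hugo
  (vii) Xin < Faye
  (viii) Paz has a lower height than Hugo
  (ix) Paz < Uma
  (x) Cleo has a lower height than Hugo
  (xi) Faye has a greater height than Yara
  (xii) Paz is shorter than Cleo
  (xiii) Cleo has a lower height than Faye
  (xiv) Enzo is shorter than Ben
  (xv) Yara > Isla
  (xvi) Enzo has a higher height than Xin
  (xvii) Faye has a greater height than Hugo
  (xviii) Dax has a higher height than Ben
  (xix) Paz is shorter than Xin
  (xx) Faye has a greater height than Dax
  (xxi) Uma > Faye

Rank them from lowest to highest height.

Ravi < Paz < Xin < Enzo < Ben < Dax < Isla < Yara < Cleo < Hugo < Faye < Uma

The consecutive links are each given: Ravi < Paz; Paz < Xin; Xin < Enzo; Enzo < Ben; Ben < Dax; Dax < Isla; Isla < Yara; Yara < Cleo; Cleo < Hugo; Hugo < Faye; Faye < Uma.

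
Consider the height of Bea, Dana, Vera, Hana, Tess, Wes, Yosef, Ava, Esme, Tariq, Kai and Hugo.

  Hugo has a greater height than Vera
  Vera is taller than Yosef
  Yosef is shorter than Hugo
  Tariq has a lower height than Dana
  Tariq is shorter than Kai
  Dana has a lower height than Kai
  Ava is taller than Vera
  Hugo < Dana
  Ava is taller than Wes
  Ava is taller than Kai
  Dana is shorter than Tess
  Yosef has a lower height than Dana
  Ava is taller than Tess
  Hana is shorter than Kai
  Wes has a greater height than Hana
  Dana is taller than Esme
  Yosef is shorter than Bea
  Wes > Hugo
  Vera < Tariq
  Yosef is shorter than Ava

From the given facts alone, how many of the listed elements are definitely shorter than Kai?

From Kai the given relations immediately reach Hana, Tariq, Dana.
From those, Yosef, Vera, Esme, Hugo — 7 in total.
No other element is forced below Kai by the given relations, so the count is 7.

7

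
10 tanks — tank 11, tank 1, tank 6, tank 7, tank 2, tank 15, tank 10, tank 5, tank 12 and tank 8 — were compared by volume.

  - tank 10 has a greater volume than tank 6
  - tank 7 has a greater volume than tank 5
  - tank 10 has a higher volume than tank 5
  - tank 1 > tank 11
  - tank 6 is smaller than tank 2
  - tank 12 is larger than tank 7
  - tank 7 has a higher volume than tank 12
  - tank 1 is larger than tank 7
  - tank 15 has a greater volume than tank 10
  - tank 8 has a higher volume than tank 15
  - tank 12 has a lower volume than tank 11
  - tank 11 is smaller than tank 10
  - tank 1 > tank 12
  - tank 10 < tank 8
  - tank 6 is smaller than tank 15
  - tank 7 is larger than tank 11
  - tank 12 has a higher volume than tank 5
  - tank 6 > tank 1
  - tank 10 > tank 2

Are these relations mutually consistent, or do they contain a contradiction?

inconsistent

Chaining the given relations yields tank 12 < tank 11 < tank 7, so tank 12 < tank 7. But one relation states tank 7 < tank 12. These cannot both hold.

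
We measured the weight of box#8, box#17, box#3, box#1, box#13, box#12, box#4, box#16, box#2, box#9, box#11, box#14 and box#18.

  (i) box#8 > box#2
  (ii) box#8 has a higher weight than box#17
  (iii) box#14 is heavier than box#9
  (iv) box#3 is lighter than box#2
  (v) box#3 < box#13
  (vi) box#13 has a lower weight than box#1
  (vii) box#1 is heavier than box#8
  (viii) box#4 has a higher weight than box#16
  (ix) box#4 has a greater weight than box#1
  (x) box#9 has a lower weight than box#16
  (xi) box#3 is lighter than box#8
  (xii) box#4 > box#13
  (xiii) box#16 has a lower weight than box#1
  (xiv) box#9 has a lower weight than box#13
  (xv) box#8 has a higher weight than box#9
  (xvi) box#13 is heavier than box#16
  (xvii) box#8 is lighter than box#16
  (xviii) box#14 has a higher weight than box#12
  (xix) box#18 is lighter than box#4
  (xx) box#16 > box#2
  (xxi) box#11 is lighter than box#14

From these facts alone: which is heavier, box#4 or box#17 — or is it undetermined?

box#17 < box#8 and box#8 < box#16 give box#17 < box#16.
With box#16 < box#13: box#17 < box#8 < box#16 < box#13.
With box#13 < box#1: box#17 < box#8 < box#16 < box#13 < box#1.
Then box#1 < box#4 extends the chain to box#4.
So box#4 is heavier.

box#4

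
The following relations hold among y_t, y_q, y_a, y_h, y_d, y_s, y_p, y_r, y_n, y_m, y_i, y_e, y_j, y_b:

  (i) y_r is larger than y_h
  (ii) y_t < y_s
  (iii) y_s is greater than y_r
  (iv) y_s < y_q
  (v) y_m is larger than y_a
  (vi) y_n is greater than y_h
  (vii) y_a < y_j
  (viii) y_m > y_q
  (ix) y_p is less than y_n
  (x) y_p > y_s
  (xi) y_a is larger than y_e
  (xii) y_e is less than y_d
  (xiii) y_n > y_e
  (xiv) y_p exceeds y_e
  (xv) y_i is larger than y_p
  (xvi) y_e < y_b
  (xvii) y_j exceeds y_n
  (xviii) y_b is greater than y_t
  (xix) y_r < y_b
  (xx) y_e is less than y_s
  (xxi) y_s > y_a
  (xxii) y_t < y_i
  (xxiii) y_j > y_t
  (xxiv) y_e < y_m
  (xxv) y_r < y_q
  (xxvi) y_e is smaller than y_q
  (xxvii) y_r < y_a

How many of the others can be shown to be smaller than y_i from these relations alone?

The elements the relations force below y_i are y_t, y_e, y_h, y_r, y_a, y_s, y_p — no chain reaches any other.
That is 7.

7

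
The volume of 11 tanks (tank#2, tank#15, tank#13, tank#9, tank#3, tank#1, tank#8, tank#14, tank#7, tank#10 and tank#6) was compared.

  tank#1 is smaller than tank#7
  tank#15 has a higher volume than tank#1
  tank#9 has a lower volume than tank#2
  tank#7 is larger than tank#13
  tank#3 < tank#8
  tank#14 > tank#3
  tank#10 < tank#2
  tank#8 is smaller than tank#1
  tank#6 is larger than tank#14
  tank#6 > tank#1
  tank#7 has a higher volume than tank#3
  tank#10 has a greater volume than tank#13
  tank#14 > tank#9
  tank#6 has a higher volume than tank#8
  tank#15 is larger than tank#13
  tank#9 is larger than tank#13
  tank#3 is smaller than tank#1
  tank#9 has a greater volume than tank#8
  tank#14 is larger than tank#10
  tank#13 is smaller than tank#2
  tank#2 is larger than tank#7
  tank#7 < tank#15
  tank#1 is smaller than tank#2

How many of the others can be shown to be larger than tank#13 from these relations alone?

Directly above tank#13: tank#10, tank#7, tank#15, tank#9, tank#2.
One step further: tank#14 (6 so far).
One step further: tank#6 (7 so far).
Nothing else is reachable above tank#13; 7 in all.

7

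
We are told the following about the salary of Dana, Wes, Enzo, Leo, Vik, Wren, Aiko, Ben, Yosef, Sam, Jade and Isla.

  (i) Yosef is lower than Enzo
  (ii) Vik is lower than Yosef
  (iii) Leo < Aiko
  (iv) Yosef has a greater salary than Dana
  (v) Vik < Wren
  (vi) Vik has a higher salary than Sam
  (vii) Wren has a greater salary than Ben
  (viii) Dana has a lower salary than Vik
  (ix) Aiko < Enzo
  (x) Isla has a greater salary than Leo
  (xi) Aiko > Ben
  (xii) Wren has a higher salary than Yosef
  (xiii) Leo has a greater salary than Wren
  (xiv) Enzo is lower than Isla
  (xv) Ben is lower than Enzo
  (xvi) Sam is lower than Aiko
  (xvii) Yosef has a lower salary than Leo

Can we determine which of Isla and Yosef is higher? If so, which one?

Chaining the given relations: Yosef < Wren < Leo < Aiko < Enzo < Isla.
So Isla is higher.

Isla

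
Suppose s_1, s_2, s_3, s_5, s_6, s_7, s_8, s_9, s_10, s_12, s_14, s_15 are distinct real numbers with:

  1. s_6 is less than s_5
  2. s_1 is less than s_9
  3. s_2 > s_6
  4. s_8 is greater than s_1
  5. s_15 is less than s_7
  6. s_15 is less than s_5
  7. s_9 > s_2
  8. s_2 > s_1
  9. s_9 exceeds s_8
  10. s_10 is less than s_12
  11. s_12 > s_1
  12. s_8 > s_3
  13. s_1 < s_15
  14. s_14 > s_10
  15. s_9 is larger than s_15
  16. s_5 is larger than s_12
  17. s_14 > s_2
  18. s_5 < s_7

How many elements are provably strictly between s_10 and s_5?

Chaining upward from s_10 reaches: s_12, s_14, s_7.
Chaining downward from s_5 reaches: s_1, s_6, s_15, s_12.
Strictly between s_10 and s_5 are those in both lists: s_12 — 1 element.

1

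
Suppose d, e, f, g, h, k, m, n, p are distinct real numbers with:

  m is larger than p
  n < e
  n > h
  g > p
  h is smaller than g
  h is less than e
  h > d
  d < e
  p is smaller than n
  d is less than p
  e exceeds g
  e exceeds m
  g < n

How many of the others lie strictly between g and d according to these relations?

2

Chaining upward from d reaches: p, h, m, n, e.
Chaining downward from g reaches: p, h.
Strictly between d and g are those in both lists: p, h — 2 elements.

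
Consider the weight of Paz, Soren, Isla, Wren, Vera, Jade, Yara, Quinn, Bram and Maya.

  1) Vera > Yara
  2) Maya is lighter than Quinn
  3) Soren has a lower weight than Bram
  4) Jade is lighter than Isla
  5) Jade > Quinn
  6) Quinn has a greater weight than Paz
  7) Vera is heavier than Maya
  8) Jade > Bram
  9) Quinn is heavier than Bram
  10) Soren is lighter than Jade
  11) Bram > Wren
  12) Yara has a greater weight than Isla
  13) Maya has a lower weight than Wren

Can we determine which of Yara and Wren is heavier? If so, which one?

Yara

Link the given pairs in sequence: Wren < Bram; Bram < Quinn; Quinn < Jade; Jade < Isla; Isla < Yara.
Together: Wren < Bram < Quinn < Jade < Isla < Yara.
So Yara is heavier.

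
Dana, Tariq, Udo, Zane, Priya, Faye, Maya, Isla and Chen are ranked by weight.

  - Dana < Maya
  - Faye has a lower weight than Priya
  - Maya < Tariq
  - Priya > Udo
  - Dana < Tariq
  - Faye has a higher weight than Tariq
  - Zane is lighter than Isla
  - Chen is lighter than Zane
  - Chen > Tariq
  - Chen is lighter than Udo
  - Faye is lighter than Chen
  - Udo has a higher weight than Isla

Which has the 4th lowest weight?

Chaining the given pairs: Dana < Maya < Tariq < Faye < Chen < Zane < Isla < Udo < Priya.
Counting 4 from the smallest end gives Faye.

Faye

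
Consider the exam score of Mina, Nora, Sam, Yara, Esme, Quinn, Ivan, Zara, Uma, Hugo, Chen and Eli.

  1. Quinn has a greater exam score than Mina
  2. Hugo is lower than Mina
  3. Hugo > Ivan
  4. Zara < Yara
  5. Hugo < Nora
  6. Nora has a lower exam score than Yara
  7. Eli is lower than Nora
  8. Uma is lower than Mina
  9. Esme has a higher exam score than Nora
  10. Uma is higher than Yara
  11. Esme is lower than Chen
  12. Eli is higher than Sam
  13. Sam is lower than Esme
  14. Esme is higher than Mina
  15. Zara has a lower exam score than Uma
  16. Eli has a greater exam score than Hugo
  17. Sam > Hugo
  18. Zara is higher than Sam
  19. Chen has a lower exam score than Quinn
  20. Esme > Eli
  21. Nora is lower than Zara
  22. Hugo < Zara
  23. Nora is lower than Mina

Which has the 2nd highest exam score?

Piecing the relations together gives one ordering: Ivan < Hugo < Sam < Eli < Nora < Zara < Yara < Uma < Mina < Esme < Chen < Quinn.
The 2nd largest is Chen.

Chen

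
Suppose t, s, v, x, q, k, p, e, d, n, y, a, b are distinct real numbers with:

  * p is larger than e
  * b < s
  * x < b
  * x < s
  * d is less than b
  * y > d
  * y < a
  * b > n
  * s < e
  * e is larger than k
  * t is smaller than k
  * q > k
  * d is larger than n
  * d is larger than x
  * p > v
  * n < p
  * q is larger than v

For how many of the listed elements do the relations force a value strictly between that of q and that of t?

Chaining upward from t reaches: k, e, p.
Chaining downward from q reaches: v, k.
Strictly between t and q are those in both lists: k — 1 element.

1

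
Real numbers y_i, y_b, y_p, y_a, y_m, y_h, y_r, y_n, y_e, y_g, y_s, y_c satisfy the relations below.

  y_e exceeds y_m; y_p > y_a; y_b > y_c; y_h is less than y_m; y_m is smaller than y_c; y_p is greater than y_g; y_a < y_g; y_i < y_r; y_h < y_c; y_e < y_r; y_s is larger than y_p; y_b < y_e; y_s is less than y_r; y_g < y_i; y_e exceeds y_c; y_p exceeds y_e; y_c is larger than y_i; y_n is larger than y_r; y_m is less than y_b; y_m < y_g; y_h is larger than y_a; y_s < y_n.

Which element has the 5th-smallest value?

Chaining the given pairs: y_a < y_h < y_m < y_g < y_i < y_c < y_b < y_e < y_p < y_s < y_r < y_n.
The 5th smallest is y_i.

y_i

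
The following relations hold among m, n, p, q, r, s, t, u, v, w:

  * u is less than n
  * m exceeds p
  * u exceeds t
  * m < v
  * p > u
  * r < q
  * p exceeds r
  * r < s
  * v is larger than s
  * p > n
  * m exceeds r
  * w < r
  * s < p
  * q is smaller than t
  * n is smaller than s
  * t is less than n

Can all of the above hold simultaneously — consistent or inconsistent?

Every relation is compatible with w < r < q < t < u < n < s < p < m < v; the set is consistent.

consistent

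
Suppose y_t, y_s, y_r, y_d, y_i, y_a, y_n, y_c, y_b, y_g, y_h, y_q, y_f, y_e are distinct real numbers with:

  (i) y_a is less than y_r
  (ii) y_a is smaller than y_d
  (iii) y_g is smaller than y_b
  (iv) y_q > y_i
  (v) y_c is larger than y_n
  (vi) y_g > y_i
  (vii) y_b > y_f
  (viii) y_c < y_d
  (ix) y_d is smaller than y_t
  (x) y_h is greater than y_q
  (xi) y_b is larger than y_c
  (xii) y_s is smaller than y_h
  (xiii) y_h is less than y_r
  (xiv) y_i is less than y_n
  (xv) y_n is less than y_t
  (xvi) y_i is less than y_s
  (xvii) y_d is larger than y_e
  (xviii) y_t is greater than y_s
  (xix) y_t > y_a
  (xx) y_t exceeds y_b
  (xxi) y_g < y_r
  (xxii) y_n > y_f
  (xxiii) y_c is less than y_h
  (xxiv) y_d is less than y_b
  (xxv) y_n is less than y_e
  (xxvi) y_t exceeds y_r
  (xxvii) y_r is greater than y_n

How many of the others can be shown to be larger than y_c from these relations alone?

Directly above y_c: y_d, y_b, y_h.
One step further: y_r, y_t (5 so far).
Nothing else is reachable above y_c; 5 in all.

5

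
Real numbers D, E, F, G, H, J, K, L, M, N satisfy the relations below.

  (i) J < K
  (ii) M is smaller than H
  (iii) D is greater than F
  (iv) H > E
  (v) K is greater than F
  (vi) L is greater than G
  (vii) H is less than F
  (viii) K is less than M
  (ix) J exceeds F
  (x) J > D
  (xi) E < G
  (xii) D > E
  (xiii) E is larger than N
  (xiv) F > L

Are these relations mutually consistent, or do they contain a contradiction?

inconsistent

Chaining the given relations yields F < D < J < K < M < H, so F < H. But one relation states H < F. These cannot both hold.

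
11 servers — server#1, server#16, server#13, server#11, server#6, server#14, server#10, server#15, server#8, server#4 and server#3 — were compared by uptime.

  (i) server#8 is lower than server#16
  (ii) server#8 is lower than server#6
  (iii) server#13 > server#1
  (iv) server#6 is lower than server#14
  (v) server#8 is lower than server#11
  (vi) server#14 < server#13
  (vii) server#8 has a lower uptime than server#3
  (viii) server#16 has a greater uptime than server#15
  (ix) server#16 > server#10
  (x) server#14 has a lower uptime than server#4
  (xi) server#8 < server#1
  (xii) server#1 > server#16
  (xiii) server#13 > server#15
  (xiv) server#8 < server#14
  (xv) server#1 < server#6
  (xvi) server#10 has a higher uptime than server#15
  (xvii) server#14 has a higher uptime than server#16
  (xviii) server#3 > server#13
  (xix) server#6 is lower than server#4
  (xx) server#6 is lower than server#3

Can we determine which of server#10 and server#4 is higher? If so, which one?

Chaining the given relations: server#10 < server#16 < server#1 < server#6 < server#14 < server#4.
So server#4 is higher.

server#4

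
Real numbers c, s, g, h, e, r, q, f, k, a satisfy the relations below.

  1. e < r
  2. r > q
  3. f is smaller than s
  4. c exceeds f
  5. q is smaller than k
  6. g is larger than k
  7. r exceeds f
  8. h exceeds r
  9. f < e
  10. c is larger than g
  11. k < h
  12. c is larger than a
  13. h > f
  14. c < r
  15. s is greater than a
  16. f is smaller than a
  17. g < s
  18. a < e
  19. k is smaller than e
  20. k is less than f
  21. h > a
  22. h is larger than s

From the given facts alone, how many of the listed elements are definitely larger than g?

Directly above g: c, s.
One step further: r, h (4 so far).
Nothing else is reachable above g; 4 in all.

4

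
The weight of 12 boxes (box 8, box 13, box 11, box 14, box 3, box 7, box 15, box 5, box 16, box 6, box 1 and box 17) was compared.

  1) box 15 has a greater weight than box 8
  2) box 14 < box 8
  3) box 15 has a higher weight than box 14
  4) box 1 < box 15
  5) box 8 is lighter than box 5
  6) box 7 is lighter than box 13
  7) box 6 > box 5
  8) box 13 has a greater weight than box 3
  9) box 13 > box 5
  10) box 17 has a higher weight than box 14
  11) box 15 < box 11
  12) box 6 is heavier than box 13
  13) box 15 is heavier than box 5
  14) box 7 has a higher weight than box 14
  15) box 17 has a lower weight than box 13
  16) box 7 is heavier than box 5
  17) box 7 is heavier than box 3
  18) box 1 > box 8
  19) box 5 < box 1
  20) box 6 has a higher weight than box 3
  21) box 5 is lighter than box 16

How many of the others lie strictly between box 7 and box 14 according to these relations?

Chaining upward from box 14 reaches: box 8, box 5, box 17, box 1, box 15, box 13, box 6, box 16, box 11.
Chaining downward from box 7 reaches: box 8, box 5, box 3.
Strictly between box 14 and box 7 are those in both lists: box 8, box 5 — 2 elements.

2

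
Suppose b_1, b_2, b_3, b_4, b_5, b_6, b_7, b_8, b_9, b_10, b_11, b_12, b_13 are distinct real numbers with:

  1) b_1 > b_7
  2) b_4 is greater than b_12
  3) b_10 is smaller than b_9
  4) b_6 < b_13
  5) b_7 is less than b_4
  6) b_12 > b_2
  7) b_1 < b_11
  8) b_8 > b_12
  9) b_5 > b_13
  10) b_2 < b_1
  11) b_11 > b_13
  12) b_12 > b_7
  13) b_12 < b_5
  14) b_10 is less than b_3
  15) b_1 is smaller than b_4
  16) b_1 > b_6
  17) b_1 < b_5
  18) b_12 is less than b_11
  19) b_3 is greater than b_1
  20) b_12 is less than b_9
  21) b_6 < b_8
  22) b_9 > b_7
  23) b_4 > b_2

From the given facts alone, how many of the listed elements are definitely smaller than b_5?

From b_5 the given relations immediately reach b_13, b_12, b_1.
From those, b_2, b_7, b_6 — 6 in total.
Nothing else is reachable below b_5; 6 in all.

6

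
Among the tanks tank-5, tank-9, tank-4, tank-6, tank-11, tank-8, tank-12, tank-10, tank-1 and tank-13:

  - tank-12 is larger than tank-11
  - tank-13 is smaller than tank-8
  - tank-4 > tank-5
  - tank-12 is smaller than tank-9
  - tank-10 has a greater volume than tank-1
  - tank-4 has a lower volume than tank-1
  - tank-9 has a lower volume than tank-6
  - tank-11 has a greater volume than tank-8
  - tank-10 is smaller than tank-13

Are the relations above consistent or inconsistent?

consistent

The single ordering tank-5 < tank-4 < tank-1 < tank-10 < tank-13 < tank-8 < tank-11 < tank-12 < tank-9 < tank-6 satisfies every listed relation, so no contradiction arises.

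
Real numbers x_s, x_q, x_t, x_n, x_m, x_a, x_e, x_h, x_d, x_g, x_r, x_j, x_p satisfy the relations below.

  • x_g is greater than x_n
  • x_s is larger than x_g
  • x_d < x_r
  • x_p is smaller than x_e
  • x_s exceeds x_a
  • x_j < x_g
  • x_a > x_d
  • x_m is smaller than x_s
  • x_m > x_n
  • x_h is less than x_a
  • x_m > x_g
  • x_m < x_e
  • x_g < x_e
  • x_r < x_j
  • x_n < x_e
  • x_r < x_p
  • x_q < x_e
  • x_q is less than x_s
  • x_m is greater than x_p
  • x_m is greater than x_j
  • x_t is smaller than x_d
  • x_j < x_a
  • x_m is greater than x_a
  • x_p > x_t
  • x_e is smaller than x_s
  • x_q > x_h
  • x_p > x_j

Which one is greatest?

x_t is not greatest since x_t < x_d; x_n is not greatest since x_n < x_e; x_h is not greatest since x_h < x_q; x_d is not greatest since x_d < x_r; x_r is not greatest since x_r < x_p; x_j is not greatest since x_j < x_g; x_a is not greatest since x_a < x_s; x_g is not greatest since x_g < x_m; x_q is not greatest since x_q < x_s; x_p is not greatest since x_p < x_e; x_m is not greatest since x_m < x_s; x_e is not greatest since x_e < x_s.
Only x_s has nothing above it, so x_s is the greatest.

x_s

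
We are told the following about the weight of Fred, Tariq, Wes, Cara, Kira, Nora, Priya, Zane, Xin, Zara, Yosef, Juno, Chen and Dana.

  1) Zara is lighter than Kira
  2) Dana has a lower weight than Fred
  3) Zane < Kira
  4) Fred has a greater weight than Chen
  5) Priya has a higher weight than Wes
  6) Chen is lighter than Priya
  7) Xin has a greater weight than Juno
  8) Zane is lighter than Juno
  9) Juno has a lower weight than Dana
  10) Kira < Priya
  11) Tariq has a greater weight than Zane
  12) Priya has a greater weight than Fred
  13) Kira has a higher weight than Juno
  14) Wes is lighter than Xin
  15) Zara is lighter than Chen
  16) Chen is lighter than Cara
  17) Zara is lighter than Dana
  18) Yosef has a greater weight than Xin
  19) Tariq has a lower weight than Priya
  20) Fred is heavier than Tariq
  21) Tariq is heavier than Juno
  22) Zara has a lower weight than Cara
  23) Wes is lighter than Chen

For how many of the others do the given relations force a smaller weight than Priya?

9

Directly below Priya: Wes, Chen, Tariq, Kira, Fred.
One step further: Zane, Zara, Juno, Dana (9 so far).
Nothing else is reachable below Priya; 9 in all.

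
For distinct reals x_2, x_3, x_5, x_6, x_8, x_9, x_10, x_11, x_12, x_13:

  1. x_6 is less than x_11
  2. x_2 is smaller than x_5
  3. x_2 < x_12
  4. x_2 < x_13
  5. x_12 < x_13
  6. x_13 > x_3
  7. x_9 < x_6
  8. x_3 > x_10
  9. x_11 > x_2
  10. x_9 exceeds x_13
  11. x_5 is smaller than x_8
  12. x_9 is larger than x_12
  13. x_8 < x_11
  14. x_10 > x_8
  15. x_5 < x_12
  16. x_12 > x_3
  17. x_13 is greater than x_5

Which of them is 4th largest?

x_13

Chaining the given pairs: x_2 < x_5 < x_8 < x_10 < x_3 < x_12 < x_13 < x_9 < x_6 < x_11.
The 4th largest is x_13.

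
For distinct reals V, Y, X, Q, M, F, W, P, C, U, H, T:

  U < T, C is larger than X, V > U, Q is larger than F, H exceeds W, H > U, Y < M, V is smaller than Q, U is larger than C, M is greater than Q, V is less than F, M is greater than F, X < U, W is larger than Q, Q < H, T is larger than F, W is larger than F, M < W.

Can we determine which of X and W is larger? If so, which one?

Following the relations from X: X < C < U < V < F < Q < M < W.
So W is larger.

W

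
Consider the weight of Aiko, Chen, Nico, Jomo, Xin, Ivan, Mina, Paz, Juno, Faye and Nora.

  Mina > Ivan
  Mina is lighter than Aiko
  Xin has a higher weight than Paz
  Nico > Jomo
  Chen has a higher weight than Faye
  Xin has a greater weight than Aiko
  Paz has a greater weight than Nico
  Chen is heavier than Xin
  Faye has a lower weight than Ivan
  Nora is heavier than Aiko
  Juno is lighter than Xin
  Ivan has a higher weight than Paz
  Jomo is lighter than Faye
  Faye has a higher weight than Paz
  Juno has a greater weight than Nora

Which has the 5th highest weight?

Aiko

Piecing the relations together gives one ordering: Jomo < Nico < Paz < Faye < Ivan < Mina < Aiko < Nora < Juno < Xin < Chen.
Counting 5 from the largest end gives Aiko.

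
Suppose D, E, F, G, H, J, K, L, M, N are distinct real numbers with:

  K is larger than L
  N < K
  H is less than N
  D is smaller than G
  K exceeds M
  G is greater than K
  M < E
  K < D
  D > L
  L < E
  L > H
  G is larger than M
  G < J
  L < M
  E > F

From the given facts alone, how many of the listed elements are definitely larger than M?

From M the given relations immediately reach K, E, G.
From those, D, J — 5 in total.
No other element is forced above M by the given relations, so the count is 5.

5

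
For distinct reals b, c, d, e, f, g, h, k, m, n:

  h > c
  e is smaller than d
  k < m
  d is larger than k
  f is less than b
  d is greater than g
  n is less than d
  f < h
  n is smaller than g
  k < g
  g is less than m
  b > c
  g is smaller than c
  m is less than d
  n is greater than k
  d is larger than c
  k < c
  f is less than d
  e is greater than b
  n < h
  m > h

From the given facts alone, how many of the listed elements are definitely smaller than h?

From h the given relations immediately reach f, n, c.
From those, k, g — 5 in total.
No other element is forced below h by the given relations, so the count is 5.

5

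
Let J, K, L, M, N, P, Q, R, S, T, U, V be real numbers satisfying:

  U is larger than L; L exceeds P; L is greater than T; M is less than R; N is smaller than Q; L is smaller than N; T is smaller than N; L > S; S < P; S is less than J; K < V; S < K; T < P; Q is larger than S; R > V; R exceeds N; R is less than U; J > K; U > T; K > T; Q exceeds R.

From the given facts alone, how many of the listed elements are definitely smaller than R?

8

From R the given relations immediately reach M, V, N.
From those, T, K, L — 6 in total.
From those, S, P — 8 in total.
Nothing else is reachable below R; 8 in all.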